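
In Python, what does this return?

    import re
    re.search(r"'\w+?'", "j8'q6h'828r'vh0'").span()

(2, 7)

The match spans [2:7] → "'q6h'".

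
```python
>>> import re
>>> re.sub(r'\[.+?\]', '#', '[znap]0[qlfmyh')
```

'#0[qlfmyh'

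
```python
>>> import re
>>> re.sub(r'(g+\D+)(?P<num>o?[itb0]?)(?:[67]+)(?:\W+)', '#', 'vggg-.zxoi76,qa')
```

'v#qa'

The pattern matches one or more of the literal 'g', then one or more of a non-digit (captured); then optionally a literal 'o', then optionally one of [itb0] (captured as 'num'); then one or more of one of [67] (non-capturing group); then one or more of a non-word character (non-capturing group).
Matches: at [1:13] → 'ggg-.zxoi76,'.
Every occurrence is swapped for '#'.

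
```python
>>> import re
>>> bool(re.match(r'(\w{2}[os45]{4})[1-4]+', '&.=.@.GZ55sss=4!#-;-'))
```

This matches exactly 2 of a word character, then exactly 4 of one of [os45] (captured); then one or more of a character in [1-4].
`re.match` only tries the pattern at the start of the string.
Here the string doesn't start with a match, so the call returns None, and `bool(None)` is False.

False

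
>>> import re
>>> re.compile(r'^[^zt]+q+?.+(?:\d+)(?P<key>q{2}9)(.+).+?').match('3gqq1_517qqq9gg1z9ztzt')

None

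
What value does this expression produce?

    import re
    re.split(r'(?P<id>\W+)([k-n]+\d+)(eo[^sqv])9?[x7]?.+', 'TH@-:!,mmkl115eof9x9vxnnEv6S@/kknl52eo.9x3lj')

Pattern: one or more of a non-word character (captured as 'id'); then one or more of a character in [k-n], then one or more of a digit (captured); then the literal 'eo', then any character except [sqv] (captured); then optionally a literal '9', then optionally one of [x7], then one or more of any character.
Matches to split on: at [2:44] → '@-:!,mmkl115eof9x9vxnnEv6S@/kknl52eo.9x3lj'.
With a capturing group present, the delimiter's captured portion is kept in the result list.

['TH', '@-:!,', 'mmkl115', 'eof', '']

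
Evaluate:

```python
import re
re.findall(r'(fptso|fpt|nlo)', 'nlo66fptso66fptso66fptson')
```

['nlo', 'fptso', 'fptso', 'fptso']

Branches in `(...|...)` are attempted left-to-right; the first branch that allows the whole pattern to succeed is taken.
Matches: at [0:3] match 'nlo', group 1 = 'nlo'; at [5:10] match 'fptso', group 1 = 'fptso'; at [12:17] match 'fptso', group 1 = 'fptso'; at [19:24] match 'fptso', group 1 = 'fptso'.
`findall` collects group 1 from each match (4 total).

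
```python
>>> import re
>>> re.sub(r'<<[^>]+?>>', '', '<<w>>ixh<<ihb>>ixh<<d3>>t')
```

Each match is replaced by ''.

'ixhixht'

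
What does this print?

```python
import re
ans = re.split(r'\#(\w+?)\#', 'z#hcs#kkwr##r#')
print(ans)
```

Matches to split on: at [1:6] → '#hcs#'; at [11:14] → '#r#'.
With a capturing group present, the delimiter's captured portion is kept in the result list.

['z', 'hcs', 'kkwr#', 'r', '']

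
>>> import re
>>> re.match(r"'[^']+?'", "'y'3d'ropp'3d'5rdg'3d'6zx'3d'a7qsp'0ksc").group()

`match` is anchored at position 0; if the pattern doesn't fit there, it returns None.
The match spans [0:3] → "'y'".

"'y'"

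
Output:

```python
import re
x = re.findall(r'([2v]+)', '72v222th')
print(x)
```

The pattern matches one or more of one of [2v] (captured).
Matches: at [1:6] match '2v222', group 1 = '2v222'.
With a single group, `findall` returns only what that group captured — 1 item.

['2v222']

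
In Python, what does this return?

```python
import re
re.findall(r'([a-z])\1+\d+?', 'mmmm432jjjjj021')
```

['m', 'j']

`\1` has to match the exact text group 1 already captured.
Scanning left to right: at [0:5] match 'mmmm4', group 1 = 'm'; at [7:13] match 'jjjjj0', group 1 = 'j'.
One capturing group, so `findall` returns just the captured substring from each match — 2 in all.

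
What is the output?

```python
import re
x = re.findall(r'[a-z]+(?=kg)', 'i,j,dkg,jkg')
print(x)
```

['d', 'j']

Lookahead/lookbehind check context without consuming it, so the matched span excludes the asserted characters.
`findall` yields the raw match text (2 of them) because the pattern has no groups.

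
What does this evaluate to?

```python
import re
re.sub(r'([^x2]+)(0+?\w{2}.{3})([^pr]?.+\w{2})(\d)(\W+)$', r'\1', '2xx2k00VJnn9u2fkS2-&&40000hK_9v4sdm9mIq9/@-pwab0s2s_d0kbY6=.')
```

'2xx2k0'

The pattern matches one or more of any character except [x2] (captured); then one or more of the literal '0' (lazy), then exactly 2 of a word character, then exactly 3 of any character (captured); then optionally any character except [pr], then one or more of any character, then exactly 2 of a word character (captured); then a digit (captured); then one or more of a non-word character (captured); then anchored at the end.
`\1` in the replacement pulls in group 1's text for each match.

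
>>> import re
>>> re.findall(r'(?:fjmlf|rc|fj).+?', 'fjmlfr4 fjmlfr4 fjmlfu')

['fjmlfr', 'fjmlfr', 'fjmlfu']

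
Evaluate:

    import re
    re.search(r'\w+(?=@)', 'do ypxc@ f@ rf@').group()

'ypxc'

Lookahead/lookbehind check context without consuming it, so the matched span excludes the asserted characters.
`re.search` scans for the first position where the pattern succeeds.
The match spans [3:7] → 'ypxc'.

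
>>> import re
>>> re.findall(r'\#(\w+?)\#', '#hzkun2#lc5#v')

['hzkun2']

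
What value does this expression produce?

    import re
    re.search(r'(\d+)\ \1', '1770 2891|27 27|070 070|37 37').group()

'27 27'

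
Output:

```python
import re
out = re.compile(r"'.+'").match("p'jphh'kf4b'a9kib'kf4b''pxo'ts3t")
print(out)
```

`re.match` only tries the pattern at the start of the string.
Here the string doesn't start with a match, so the call returns None.

None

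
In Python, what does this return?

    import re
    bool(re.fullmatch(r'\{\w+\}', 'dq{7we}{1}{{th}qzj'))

`fullmatch` succeeds only if the pattern covers the string from start to end.
Here there's no way to consume every character, so the call returns None, and `bool(None)` is False.

False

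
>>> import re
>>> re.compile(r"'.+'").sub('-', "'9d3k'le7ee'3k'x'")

'-'

Matches: at [0:17] → "'9d3k'le7ee'3k'x'".
`sub` substitutes '-' at each match site.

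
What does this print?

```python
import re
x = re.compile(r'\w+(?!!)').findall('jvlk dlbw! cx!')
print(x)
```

`(?!…)`/`(?<!…)` only lets a position through if the neighbouring text does NOT match; no characters are consumed.
Matches: at [0:4] → 'jvlk'; at [5:8] → 'dlb'; at [11:12] → 'c'.
With no groups in the pattern, `findall` gives back each whole match — 3 here.

['jvlk', 'dlb', 'c']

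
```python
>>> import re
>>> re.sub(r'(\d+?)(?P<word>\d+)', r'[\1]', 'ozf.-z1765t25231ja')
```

'ozf.-z[1]t[2]ja'

The pattern matches one or more of a digit (lazy) (captured); then one or more of a digit (captured as 'word').
With the lazy modifier that quantifier settles for the fewest repetitions that let the rest of the pattern succeed (the atoms after it are unaffected and can still be greedy).
Matches: at [6:10] → '1765'; at [11:16] → '25231'.
`\1` in the replacement pulls in group 1's text for each match.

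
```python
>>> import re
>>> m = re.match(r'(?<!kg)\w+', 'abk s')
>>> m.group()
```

'abk'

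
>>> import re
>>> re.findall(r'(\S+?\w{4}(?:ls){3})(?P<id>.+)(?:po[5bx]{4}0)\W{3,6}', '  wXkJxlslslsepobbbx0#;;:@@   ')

[('wXkJxlslsls', 'e')]

The pattern matches one or more of a non-whitespace character (lazy), then exactly 4 of a word character, then the literal 'ls' repeated 3 times (captured); then one or more of any character (captured as 'id'); then the literal 'po', then exactly 4 of one of [5bx], then the literal '0' (non-capturing group); then 3 to 6 of a non-word character.
Scanning left to right: at [2:27] match 'wXkJxlslslsepobbbx0#;;:@@', groups = ('wXkJxlslsls', 'e').
Multiple groups make `findall` return tuples — one 2-tuple for the one match.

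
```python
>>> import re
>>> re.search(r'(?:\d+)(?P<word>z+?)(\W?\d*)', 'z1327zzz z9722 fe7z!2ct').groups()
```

('z', '')

The pattern matches one or more of a digit (non-capturing group); then one or more of a literal 'z' (lazy) (captured as 'word'); then optionally a non-word character, then zero or more of a digit (captured).
A `+?`/`*?`/`{m,n}?` starts at its minimum and grows only as far as needed for what follows to match.
`re.search` tries every starting position until one works.
The match spans [1:6] → '1327z'.
Captured: group 1 = 'z', group 2 = ''.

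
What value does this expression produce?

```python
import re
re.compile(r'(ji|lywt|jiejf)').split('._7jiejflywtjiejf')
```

Alternation tries branches left to right and keeps the first one that lets the overall match succeed at that position.
Matches to split on: at [3:5] → 'ji'; at [8:12] → 'lywt'; at [12:14] → 'ji'.
Because the pattern has a capturing group, `split` also inserts each captured text between the pieces.

['._7', 'ji', 'ejf', 'lywt', '', 'ji', 'ejf']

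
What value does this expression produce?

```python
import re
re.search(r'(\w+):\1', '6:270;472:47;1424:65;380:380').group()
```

'380:380'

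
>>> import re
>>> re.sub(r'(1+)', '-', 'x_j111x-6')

Each match is replaced by '-'.

'x_j-x-6'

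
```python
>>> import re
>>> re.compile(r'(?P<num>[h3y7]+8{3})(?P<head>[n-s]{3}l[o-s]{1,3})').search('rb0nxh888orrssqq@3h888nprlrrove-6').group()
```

'3h888nprlrro'

The pattern matches one or more of one of [h3y7], then exactly 3 of the literal '8' (captured as 'num'); then exactly 3 of a character in [n-s], then a literal 'l', then 1 to 3 of a character in [o-s] (captured as 'head').
`re.search` tries every starting position until one works.
The match spans [17:29] → '3h888nprlrro'.
Captured: group 1 = '3h888', group 2 = 'nprlrro'.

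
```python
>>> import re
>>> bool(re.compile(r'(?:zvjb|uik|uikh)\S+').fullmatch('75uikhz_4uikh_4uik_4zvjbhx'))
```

False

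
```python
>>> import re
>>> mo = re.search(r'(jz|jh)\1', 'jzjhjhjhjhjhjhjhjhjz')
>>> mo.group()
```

`\1` has to match the exact text group 1 already captured.
`search` walks the string left to right and returns the first match it finds.
The match spans [2:6] → 'jhjh'.
Captured: group 1 = 'jh'.

'jhjh'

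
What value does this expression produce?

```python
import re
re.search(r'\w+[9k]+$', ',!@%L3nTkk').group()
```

The pattern matches one or more of a word character; then one or more of one of [9k]; then anchored at the end.
The match spans [4:10] → 'L3nTkk'.

'L3nTkk'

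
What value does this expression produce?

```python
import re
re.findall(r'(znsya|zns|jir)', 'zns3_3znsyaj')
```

Alternation isn't longest-match — the leftmost alternative that fits at this position is chosen.
Scanning left to right: at [0:3] match 'zns', group 1 = 'zns'; at [6:11] match 'znsya', group 1 = 'znsya'.
One capturing group, so `findall` returns just the captured substring from each match — 2 in all.

['zns', 'znsya']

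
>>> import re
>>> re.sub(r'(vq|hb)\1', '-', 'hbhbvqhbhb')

'-vq-'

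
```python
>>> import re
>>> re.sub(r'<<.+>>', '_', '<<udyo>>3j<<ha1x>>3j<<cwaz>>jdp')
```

'_jdp'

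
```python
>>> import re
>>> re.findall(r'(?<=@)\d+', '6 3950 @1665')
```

Lookahead/lookbehind check context without consuming it, so the matched span excludes the asserted characters.
Walking the string: at [8:12] → '1665'.
Since nothing is captured, `findall` lists the 1 matched substring directly.

['1665']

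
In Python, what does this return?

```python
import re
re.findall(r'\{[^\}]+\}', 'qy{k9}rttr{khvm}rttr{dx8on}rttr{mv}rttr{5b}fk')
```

With no groups in the pattern, `findall` gives back each whole match — 5 here.

['{k9}', '{khvm}', '{dx8on}', '{mv}', '{5b}']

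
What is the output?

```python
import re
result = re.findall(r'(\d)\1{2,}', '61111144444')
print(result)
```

A backreference is literal: `\1` must see the identical characters the first group matched.
Matches: at [1:6] match '11111', group 1 = '1'; at [6:11] match '44444', group 1 = '4'.
With a single group, `findall` returns only what that group captured — 2 items.

['1', '4']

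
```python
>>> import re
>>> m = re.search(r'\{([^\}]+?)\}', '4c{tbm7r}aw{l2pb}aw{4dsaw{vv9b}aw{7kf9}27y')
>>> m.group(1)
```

The match spans [2:9] → '{tbm7r}'.
Captured: group 1 = 'tbm7r'.

'tbm7r'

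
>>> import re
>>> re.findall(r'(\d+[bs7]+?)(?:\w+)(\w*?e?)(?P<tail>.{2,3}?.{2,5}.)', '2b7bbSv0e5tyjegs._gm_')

[('2b', '', '._gm_')]

The pattern matches one or more of a digit, then one or more of one of [bs7] (lazy) (captured); then one or more of a word character (non-capturing group); then zero or more of a word character (lazy), then optionally a literal 'e' (captured); then 2 to 3 of any character (lazy), then 2 to 5 of any character, then any character (captured as 'tail').
Because the quantifier is non-greedy, it stops expanding at the earliest point where the rest of the pattern can succeed.
Walking the string: at [0:21] match '2b7bbSv0e5tyjegs._gm_', groups = ('2b', '', '._gm_').
With 3 capturing groups, `findall` returns a 3-tuple per match.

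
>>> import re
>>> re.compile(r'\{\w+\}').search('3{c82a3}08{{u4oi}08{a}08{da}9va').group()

'{c82a3}'

The match spans [1:8] → '{c82a3}'.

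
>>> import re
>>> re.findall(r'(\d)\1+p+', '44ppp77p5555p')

['4', '7', '5']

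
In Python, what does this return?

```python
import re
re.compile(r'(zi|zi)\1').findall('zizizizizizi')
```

The backreference `\1` re-matches whatever the first group consumed, character for character.
With a single group, `findall` returns only what that group captured — 3 items.

['zi', 'zi', 'zi']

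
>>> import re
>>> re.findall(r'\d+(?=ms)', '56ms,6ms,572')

['56', '6']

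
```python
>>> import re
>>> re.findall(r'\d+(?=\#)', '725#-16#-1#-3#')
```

Lookahead/lookbehind check context without consuming it, so the matched span excludes the asserted characters.
Matches: at [0:3] → '725'; at [5:7] → '16'; at [9:10] → '1'; at [12:13] → '3'.
No capturing groups, so `findall` returns the 4 full match strings.

['725', '16', '1', '3']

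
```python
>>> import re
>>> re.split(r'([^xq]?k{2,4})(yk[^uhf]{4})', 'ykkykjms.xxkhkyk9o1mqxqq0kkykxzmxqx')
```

['', 'ykk', 'ykjms.', 'xxkhkyk9o1mqxqq', '0kk', 'ykxzmx', 'qx']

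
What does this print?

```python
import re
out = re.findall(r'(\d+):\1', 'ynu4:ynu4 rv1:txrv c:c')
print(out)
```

`\1` has to match the exact text group 1 already captured.
`findall` collects group 1 from each match (0 total).
Nothing in the string satisfies the pattern, so the list is empty.

[]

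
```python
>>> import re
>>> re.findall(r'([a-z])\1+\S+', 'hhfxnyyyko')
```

The backreference `\1` re-matches whatever the first group consumed, character for character.
Because there's exactly one group, `findall` drops the full match and keeps group 1 from the one hit.

['h']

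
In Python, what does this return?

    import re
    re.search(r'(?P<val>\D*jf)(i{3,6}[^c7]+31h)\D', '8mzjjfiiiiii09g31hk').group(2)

'iiiiii09g31h'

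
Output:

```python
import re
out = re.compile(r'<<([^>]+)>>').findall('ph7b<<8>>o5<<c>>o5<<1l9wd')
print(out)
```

Walking the string: at [4:9] match '<<8>>', group 1 = '8'; at [11:16] match '<<c>>', group 1 = 'c'.
Because there's exactly one group, `findall` drops the full match and keeps group 1 from each hit.

['8', 'c']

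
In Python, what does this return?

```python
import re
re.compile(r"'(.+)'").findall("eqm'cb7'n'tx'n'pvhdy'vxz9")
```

["cb7'n'tx'n'pvhdy"]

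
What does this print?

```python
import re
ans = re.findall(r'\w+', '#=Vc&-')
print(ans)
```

['Vc']

The pattern matches one or more of a word character.
Scanning left to right: at [2:4] → 'Vc'.
With no groups in the pattern, `findall` gives back each whole match — 1 here.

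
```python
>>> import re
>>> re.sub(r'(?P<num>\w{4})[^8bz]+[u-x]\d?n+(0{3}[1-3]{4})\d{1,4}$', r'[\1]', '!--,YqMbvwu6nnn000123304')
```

'!--,[YqMb]'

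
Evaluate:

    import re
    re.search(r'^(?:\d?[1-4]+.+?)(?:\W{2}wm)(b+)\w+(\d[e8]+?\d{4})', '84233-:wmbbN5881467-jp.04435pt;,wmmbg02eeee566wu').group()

The pattern matches anchored at the start of the string; then optionally a digit, then one or more of a character in [1-4], then one or more of any character (lazy) (non-capturing group); then exactly 2 of a non-word character, then the literal 'wm' (non-capturing group); then one or more of a literal 'b' (captured); then one or more of a word character; then a digit, then one or more of one of [e8] (lazy), then exactly 4 of a digit (captured).
`search` walks the string left to right and returns the first match it finds.
The match spans [0:19] → '84233-:wmbbN5881467'.
Captured: group 1 = 'bb', group 2 = '881467'.

'84233-:wmbbN5881467'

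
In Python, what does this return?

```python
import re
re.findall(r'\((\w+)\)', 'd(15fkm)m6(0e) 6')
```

['15fkm', '0e']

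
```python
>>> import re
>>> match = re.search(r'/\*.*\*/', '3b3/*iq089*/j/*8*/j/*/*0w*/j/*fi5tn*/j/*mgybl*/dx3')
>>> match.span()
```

(3, 47)

`re.search` scans for the first position where the pattern succeeds.
The match spans [3:47] → '/*iq089*/j/*8*/j/*/*0w*/j/*fi5tn*/j/*mgybl*/'.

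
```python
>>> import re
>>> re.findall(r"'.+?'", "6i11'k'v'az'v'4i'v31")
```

["'k'", "'az'", "'4i'"]

No capturing groups, so `findall` returns the 3 full match strings.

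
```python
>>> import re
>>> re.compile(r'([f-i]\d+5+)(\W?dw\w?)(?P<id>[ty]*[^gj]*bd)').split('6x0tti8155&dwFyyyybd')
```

['6x0tt', 'i8155', '&dwF', 'yyyybd', '']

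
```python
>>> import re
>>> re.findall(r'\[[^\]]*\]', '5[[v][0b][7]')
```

['[[v]', '[0b]', '[7]']

Scanning left to right: at [1:5] → '[[v]'; at [5:9] → '[0b]'; at [9:12] → '[7]'.
Since nothing is captured, `findall` lists the 3 matched substrings directly.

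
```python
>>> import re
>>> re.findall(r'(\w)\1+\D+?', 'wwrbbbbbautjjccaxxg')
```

['w', 'b', 'j', 'x']

The backreference `\1` re-matches whatever the first group consumed, character for character.
Walking the string: at [0:3] match 'wwr', group 1 = 'w'; at [3:9] match 'bbbbba', group 1 = 'b'; at [11:14] match 'jjc', group 1 = 'j'; at [16:19] match 'xxg', group 1 = 'x'.
One capturing group, so `findall` returns just the captured substring from each match — 4 in all.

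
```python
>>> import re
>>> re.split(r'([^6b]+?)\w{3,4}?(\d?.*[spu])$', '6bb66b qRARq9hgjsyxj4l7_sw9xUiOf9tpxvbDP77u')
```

['6bb66b', ' ', 'Rq9hgjsyxj4l7_sw9xUiOf9tpxvbDP77u', '']

This matches one or more of any character except [6b] (lazy) (captured); then 3 to 4 of a word character (lazy); then optionally a digit, then zero or more of any character, then one of [spu] (captured); then anchored at the end.
With the lazy modifier that quantifier settles for the fewest repetitions that let the rest of the pattern succeed (the atoms after it are unaffected and can still be greedy).
Matches to split on: at [6:43] → ' qRARq9hgjsyxj4l7_sw9xUiOf9tpxvbDP77u'.
The group in the pattern means `split` returns the separators' captures alongside the pieces.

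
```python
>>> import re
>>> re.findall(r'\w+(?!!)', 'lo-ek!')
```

['lo', 'e']

The negative lookahead/lookbehind blocks any match where the forbidden context is present.
Walking the string: at [0:2] → 'lo'; at [3:4] → 'e'.
With no groups in the pattern, `findall` gives back each whole match — 2 here.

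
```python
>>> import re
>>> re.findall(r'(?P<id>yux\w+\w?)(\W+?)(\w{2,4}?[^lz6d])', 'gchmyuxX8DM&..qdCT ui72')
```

[('yuxX8DM', '&..', 'qdC')]

The pattern matches the literal 'yux', then one or more of a word character, then optionally a word character (captured as 'id'); then one or more of a non-word character (lazy) (captured); then 2 to 4 of a word character (lazy), then any character except [lz6d] (captured).
3 groups means the one result is a tuple of 3 captured strings — 1 here.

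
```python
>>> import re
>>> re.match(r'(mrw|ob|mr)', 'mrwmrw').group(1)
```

The match spans [0:3] → 'mrw'.
Captured: group 1 = 'mrw'.

'mrw'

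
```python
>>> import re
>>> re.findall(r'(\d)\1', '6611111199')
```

['6', '1', '1', '1', '9']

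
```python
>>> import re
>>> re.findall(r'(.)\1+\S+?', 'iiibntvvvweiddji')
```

`\1` is not a pattern — it's the concrete string captured by group 1, re-applied verbatim.
Scanning left to right: at [0:4] match 'iiib', group 1 = 'i'; at [6:10] match 'vvvw', group 1 = 'v'; at [12:15] match 'ddj', group 1 = 'd'.
`findall` collects group 1 from each match (3 total).

['i', 'v', 'd']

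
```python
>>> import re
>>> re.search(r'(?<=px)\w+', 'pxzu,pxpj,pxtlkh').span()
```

(2, 4)

Because the assertion is zero-width, the text it checks is not consumed and won't appear in the result.
`search` walks the string left to right and returns the first match it finds.
The match spans [2:4] → 'zu'.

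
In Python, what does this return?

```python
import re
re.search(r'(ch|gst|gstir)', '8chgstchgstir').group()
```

The match spans [1:3] → 'ch'.

'ch'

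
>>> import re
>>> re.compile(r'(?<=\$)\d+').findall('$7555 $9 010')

The lookaround is zero-width — it requires the adjacent text to match without consuming it, so the asserted text isn't part of the match.
Walking the string: at [1:5] → '7555'; at [7:8] → '9'.
`findall` yields the raw match text (2 of them) because the pattern has no groups.

['7555', '9']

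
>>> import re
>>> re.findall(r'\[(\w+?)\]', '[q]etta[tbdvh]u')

['q', 'tbdvh']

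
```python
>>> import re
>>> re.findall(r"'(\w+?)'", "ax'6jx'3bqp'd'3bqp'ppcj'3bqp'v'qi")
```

['6jx', 'd', 'ppcj', 'v']

`findall` collects group 1 from each match (4 total).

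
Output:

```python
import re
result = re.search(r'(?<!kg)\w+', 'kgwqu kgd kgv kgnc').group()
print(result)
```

kgwqu

Because the assertion is negative and zero-width, positions next to the forbidden text are skipped.
The match spans [0:5] → 'kgwqu'.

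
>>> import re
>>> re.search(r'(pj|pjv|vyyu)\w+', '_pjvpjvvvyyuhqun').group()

The match spans [1:16] → 'pjvpjvvvyyuhqun'.

'pjvpjvvvyyuhqun'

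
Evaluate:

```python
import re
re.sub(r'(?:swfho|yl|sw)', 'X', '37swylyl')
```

`sub` substitutes 'X' at each match site.

'37XXX'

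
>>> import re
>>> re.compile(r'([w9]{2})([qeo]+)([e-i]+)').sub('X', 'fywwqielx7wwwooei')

This matches exactly 2 of one of [w9] (captured); then one or more of one of [qeo] (captured); then one or more of a character in [e-i] (captured).
Matches: at [2:7] → 'wwqie'; at [11:17] → 'wwooei'.
`sub` substitutes 'X' at each match site.

'fyXlx7wX'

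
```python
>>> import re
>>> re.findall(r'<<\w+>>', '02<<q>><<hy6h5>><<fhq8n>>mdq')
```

['<<q>>', '<<hy6h5>>', '<<fhq8n>>']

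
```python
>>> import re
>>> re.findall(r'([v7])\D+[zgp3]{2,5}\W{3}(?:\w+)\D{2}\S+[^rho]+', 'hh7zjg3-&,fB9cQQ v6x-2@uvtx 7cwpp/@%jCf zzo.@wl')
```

This matches one of [v7] (captured); then one or more of a non-digit, then 2 to 5 of one of [zgp3]; then exactly 3 of a non-word character; then one or more of a word character (non-capturing group); then exactly 2 of a non-digit, then one or more of a non-whitespace character, then one or more of any character except [rho].
Scanning left to right: at [2:42] match '7zjg3-&,fB9cQQ v6x-2@uvtx 7cwpp/@%jCf zz', group 1 = '7'.
Because there's exactly one group, `findall` drops the full match and keeps group 1 from the one hit.

['7']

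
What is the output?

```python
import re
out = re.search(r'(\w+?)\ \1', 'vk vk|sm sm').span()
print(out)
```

`\1` has to match the exact text group 1 already captured.
`re.search` scans for the first position where the pattern succeeds.
The match spans [0:5] → 'vk vk'.
Captured: group 1 = 'vk'.

(0, 5)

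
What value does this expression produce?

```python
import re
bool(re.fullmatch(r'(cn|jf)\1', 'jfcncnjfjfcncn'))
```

False

After group 1 captures some text, `\1` only succeeds where that same text appears again.
`fullmatch` succeeds only if the pattern covers the string from start to end.
Here the pattern can't cover the whole string, so the call returns None, and `bool(None)` is False.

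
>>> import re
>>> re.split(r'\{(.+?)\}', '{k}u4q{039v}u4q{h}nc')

Matches to split on: at [0:3] → '{k}'; at [6:12] → '{039v}'; at [15:18] → '{h}'.
`re.split` interleaves the captured-group text with the surrounding fragments.

['', 'k', 'u4q', '039v', 'u4q', 'h', 'nc']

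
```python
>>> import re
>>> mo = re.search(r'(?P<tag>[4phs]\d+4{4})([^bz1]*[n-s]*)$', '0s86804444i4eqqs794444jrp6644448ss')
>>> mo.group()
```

's86804444i4eqqs794444jrp6644448ss'

The pattern matches one of [4phs], then one or more of a digit, then exactly 4 of a literal '4' (captured as 'tag'); then zero or more of any character except [bz1], then zero or more of a character in [n-s] (captured); then anchored at the end.
The match spans [1:34] → 's86804444i4eqqs794444jrp6644448ss'.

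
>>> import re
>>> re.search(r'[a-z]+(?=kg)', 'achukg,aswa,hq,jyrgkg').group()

'achu'

The lookaround is zero-width — it requires the adjacent text to match without consuming it, so the asserted text isn't part of the match.
`search` walks the string left to right and returns the first match it finds.
The match spans [0:4] → 'achu'.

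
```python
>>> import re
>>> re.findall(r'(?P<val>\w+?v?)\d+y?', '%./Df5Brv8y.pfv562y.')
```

The pattern matches one or more of a word character (lazy), then optionally the literal 'v' (captured as 'val'); then one or more of a digit, then optionally a literal 'y'.
A `+?`/`*?`/`{m,n}?` starts at its minimum and grows only as far as needed for what follows to match.
Scanning left to right: at [3:6] match 'Df5', group 1 = 'Df'; at [6:11] match 'Brv8y', group 1 = 'Brv'; at [12:19] match 'pfv562y', group 1 = 'pfv'.
Because there's exactly one group, `findall` drops the full match and keeps group 1 from each hit.

['Df', 'Brv', 'pfv']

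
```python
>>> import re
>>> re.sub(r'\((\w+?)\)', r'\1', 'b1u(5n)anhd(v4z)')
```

'b1u5nanhdv4z'

Matches: at [3:7] → '(5n)'; at [11:16] → '(v4z)'.
Each match is replaced using the text its own group 1 captured.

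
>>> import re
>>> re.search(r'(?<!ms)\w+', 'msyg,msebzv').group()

'msyg'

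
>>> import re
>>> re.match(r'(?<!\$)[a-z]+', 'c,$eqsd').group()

With `match`, the pattern is implicitly anchored at the beginning.
The match spans [0:1] → 'c'.

'c'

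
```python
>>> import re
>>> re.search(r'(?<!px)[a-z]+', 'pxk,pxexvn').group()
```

A negative assertion filters positions out without eating any characters.
The match spans [0:3] → 'pxk'.

'pxk'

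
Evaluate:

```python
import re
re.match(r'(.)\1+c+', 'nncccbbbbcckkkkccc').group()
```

`re.match` won't scan ahead — the pattern has to work from the very first character.
The match spans [0:5] → 'nnccc'.

'nnccc'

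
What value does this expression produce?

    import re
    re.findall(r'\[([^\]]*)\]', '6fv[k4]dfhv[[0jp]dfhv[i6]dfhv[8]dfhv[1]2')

One capturing group, so `findall` returns just the captured substring from each match — 5 in all.

['k4', '[0jp', 'i6', '8', '1']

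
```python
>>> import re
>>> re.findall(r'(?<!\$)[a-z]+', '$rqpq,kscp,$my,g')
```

`(?!…)`/`(?<!…)` only lets a position through if the neighbouring text does NOT match; no characters are consumed.
With no groups in the pattern, `findall` gives back each whole match — 4 here.

['qpq', 'kscp', 'y', 'g']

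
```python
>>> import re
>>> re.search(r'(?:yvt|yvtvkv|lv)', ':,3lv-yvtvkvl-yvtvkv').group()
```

'lv'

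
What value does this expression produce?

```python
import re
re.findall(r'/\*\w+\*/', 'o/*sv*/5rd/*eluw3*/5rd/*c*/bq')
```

['/*sv*/', '/*eluw3*/', '/*c*/']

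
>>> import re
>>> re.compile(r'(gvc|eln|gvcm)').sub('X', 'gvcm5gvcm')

'Xm5Xm'

The regex engine tests alternatives in the order written; an earlier branch that matches wins even if a later one would match more.
Matches: at [0:3] → 'gvc'; at [5:8] → 'gvc'.
Each match is replaced by 'X'.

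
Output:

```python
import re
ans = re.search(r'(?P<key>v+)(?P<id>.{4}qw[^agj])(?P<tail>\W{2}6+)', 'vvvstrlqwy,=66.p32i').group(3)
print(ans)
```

,=66

The match spans [0:14] → 'vvvstrlqwy,=66'.
Captured: group 1 = 'vvv', group 2 = 'strlqwy', group 3 = ',=66'.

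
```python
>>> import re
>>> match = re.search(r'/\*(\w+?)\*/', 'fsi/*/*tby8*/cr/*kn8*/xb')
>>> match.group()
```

Unlike `match`, `search` isn't anchored — it looks for the pattern anywhere in the string.
The match spans [5:13] → '/*tby8*/'.
Captured: group 1 = 'tby8'.

'/*tby8*/'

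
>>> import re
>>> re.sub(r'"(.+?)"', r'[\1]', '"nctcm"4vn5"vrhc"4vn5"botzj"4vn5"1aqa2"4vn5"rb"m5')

'[nctcm]4vn5[vrhc]4vn5[botzj]4vn5[1aqa2]4vn5[rb]m5'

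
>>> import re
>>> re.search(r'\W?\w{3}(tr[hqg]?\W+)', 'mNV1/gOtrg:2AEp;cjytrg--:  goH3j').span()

The pattern matches optionally a non-word character, then exactly 3 of a word character; then the literal 'tr', then optionally one of [hqg], then one or more of a non-word character (captured).
`re.search` scans for the first position where the pattern succeeds.
The match spans [15:27] → ';cjytrg--:  '.
Captured: group 1 = 'trg--:  '.

(15, 27)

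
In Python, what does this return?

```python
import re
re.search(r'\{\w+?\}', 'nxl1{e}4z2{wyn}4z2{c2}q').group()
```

'{e}'

`re.search` scans for the first position where the pattern succeeds.
The match spans [4:7] → '{e}'.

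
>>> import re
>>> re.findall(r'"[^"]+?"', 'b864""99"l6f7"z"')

Matches: at [5:9] → '"99"'; at [13:16] → '"z"'.
`findall` yields the raw match text (2 of them) because the pattern has no groups.

['"99"', '"z"']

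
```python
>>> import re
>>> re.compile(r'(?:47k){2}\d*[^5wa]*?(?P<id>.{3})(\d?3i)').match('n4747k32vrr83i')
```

`re.match` won't scan ahead — the pattern has to work from the very first character.
Here the pattern fails at index 0, so the call returns None.

None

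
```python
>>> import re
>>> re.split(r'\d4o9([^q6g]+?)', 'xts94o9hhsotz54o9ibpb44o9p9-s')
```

Because the pattern has a capturing group, `split` also inserts each captured text between the pieces.

['xts', 'h', 'hsotz', 'i', 'bpb', 'p', '9-s']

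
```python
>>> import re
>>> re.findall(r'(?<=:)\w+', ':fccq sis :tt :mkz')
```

['fccq', 'tt', 'mkz']

Lookahead/lookbehind check context without consuming it, so the matched span excludes the asserted characters.
Scanning left to right: at [1:5] → 'fccq'; at [11:13] → 'tt'; at [15:18] → 'mkz'.
With no groups in the pattern, `findall` gives back each whole match — 3 here.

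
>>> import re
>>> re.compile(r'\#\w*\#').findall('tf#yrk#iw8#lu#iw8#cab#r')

Walking the string: at [2:7] → '#yrk#'; at [10:14] → '#lu#'; at [17:22] → '#cab#'.
With no groups in the pattern, `findall` gives back each whole match — 3 here.

['#yrk#', '#lu#', '#cab#']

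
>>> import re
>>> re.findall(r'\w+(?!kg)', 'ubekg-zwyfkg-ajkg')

Because the assertion is negative and zero-width, positions next to the forbidden text are skipped.
No capturing groups, so `findall` returns the 3 full match strings.

['ubekg', 'zwyfkg', 'ajkg']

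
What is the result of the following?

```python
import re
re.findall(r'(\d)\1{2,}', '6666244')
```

['6']

`\1` has to match the exact text group 1 already captured.
Scanning left to right: at [0:4] match '6666', group 1 = '6'.
One capturing group, so `findall` returns just the captured substring from the one match — 1 in all.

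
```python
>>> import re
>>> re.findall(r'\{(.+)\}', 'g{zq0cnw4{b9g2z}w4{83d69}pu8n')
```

Matches: at [1:25] match '{zq0cnw4{b9g2z}w4{83d69}', group 1 = 'zq0cnw4{b9g2z}w4{83d69'.
`findall` collects group 1 from the one match (1 total).

['zq0cnw4{b9g2z}w4{83d69']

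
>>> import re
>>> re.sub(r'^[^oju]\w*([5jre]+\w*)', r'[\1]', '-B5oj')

Pattern: anchored at the start of the string; then any character except [oju], then zero or more of a word character; then one or more of one of [5jre], then zero or more of a word character (captured).
Matches: at [0:5] → '-B5oj'.
Each match is replaced using the text its own group 1 captured.

'[j]'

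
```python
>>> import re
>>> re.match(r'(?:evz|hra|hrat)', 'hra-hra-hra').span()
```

`re.match` won't scan ahead — the pattern has to work from the very first character.
The match spans [0:3] → 'hra'.

(0, 3)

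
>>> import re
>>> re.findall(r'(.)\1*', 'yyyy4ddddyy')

['y', '4', 'd', 'y']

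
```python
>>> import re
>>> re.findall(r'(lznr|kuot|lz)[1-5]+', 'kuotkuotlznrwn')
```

[]

Because there's exactly one group, `findall` drops the full match and keeps group 1 from each hit.
Nothing in the string satisfies the pattern, so the list is empty.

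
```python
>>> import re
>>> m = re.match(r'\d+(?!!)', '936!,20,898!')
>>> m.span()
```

(0, 2)

`match` is anchored at position 0; if the pattern doesn't fit there, it returns None.
The match spans [0:2] → '93'.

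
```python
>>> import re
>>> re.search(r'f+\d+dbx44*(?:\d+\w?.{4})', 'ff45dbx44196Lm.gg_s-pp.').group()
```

'ff45dbx44196Lm.gg'

The match spans [0:17] → 'ff45dbx44196Lm.gg'.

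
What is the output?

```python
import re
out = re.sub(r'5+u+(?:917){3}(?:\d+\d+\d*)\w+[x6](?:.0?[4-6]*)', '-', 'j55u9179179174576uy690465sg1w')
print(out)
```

This matches one or more of the literal '5', then one or more of a literal 'u', then the literal '917' repeated 3 times; then one or more of a digit, then one or more of a digit, then zero or more of a digit (non-capturing group); then one or more of a word character, then one of [x6]; then any character, then optionally the literal '0', then zero or more of a character in [4-6] (non-capturing group).
Matches: at [1:25] → '55u9179179174576uy690465'.
Every occurrence is swapped for '-'.

j-sg1w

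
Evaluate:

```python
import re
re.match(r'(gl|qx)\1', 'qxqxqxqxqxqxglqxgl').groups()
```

`\1` is not a pattern — it's the concrete string captured by group 1, re-applied verbatim.
`match` is anchored at position 0; if the pattern doesn't fit there, it returns None.
The match spans [0:4] → 'qxqx'.
Captured: group 1 = 'qx'.

('qx',)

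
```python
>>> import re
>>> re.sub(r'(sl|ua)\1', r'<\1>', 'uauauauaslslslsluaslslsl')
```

`\1` is not a pattern — it's the concrete string captured by group 1, re-applied verbatim.
Matches: at [0:4] → 'uaua'; at [4:8] → 'uaua'; at [8:12] → 'slsl'; at [12:16] → 'slsl'; at [18:22] → 'slsl'.
`\1` in the replacement pulls in group 1's text for each match.

'<ua><ua><sl><sl>ua<sl>sl'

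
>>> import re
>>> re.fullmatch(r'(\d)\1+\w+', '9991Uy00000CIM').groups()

The backreference `\1` re-matches whatever the first group consumed, character for character.
For `fullmatch`, every character of the input must be accounted for by the pattern.
The match spans [0:14] → '9991Uy00000CIM'.
Captured: group 1 = '9'.

('9',)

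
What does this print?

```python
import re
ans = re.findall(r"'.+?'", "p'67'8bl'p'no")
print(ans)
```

["'67'", "'p'"]

A non-greedy quantifier consumes as few characters as it can — just enough that the remainder of the pattern still matches from where it stops; whatever follows it matches normally.
With no groups in the pattern, `findall` gives back each whole match — 2 here.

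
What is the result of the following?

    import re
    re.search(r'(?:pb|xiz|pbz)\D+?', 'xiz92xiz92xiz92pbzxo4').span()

The regex engine tests alternatives in the order written; an earlier branch that matches wins even if a later one would match more.
`search` walks the string left to right and returns the first match it finds.
The match spans [15:18] → 'pbz'.

(15, 18)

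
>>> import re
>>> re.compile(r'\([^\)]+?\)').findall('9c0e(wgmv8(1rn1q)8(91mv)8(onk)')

['(wgmv8(1rn1q)', '(91mv)', '(onk)']

`findall` yields the raw match text (3 of them) because the pattern has no groups.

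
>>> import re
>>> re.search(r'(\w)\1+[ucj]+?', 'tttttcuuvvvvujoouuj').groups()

('t',)

The match spans [0:6] → 'tttttc'.
Captured: group 1 = 't'.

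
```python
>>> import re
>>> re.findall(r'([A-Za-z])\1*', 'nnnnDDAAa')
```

`\1` is not a pattern — it's the concrete string captured by group 1, re-applied verbatim.
Scanning left to right: at [0:4] match 'nnnn', group 1 = 'n'; at [4:6] match 'DD', group 1 = 'D'; at [6:8] match 'AA', group 1 = 'A'; at [8:9] match 'a', group 1 = 'a'.
One capturing group, so `findall` returns just the captured substring from each match — 4 in all.

['n', 'D', 'A', 'a']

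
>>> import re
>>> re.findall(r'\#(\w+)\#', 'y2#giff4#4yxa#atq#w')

['giff4', 'atq']

With a single group, `findall` returns only what that group captured — 2 items.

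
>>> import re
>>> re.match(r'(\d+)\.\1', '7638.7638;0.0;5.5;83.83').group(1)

'7638'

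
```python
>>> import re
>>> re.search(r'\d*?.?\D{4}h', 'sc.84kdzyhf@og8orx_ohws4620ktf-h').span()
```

(3, 10)

Pattern: zero or more of a digit (lazy), then optionally any character; then exactly 4 of a non-digit, then a literal 'h'.
The match spans [3:10] → '84kdzyh'.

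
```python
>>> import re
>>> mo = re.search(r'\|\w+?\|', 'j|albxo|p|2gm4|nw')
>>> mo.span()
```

(1, 8)

`re.search` tries every starting position until one works.
The match spans [1:8] → '|albxo|'.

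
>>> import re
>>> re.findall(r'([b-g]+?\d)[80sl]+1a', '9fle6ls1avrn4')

['e6']

This matches one or more of a character in [b-g] (lazy), then a digit (captured); then one or more of one of [80sl], then the literal '1a'.
Walking the string: at [3:9] match 'e6ls1a', group 1 = 'e6'.
Because there's exactly one group, `findall` drops the full match and keeps group 1 from the one hit.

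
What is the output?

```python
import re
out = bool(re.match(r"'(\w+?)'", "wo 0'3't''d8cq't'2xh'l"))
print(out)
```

`match` is anchored at position 0; if the pattern doesn't fit there, it returns None.
Here the string doesn't start with a match, so the call returns None, and `bool(None)` is False.

False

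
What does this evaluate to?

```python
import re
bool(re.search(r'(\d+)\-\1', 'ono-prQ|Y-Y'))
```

False

After group 1 captures some text, `\1` only succeeds where that same text appears again.
Here no position works, so the call returns None, and `bool(None)` is False.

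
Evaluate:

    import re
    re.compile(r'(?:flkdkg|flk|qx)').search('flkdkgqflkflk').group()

'flkdkg'

Alternation tries branches left to right and keeps the first one that lets the overall match succeed at that position.
Unlike `match`, `search` isn't anchored — it looks for the pattern anywhere in the string.
The match spans [0:6] → 'flkdkg'.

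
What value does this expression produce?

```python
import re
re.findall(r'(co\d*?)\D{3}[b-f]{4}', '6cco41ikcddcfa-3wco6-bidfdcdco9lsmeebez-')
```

Pattern: the literal 'co', then zero or more of a digit (lazy) (captured); then exactly 3 of a non-digit, then exactly 4 of a character in [b-f].
Scanning left to right: at [2:13] match 'co41ikcddcf', group 1 = 'co41'; at [17:27] match 'co6-bidfdc', group 1 = 'co6'; at [28:38] match 'co9lsmeebe', group 1 = 'co9'.
With a single group, `findall` returns only what that group captured — 3 items.

['co41', 'co6', 'co9']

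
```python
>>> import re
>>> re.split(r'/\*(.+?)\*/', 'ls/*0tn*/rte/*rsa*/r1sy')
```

['ls', '0tn', 'rte', 'rsa', 'r1sy']

A non-greedy quantifier consumes as few characters as it can — just enough that the remainder of the pattern still matches from where it stops; whatever follows it matches normally.
Matches to split on: at [2:9] → '/*0tn*/'; at [12:19] → '/*rsa*/'.
Because the pattern has a capturing group, `split` also inserts each captured text between the pieces.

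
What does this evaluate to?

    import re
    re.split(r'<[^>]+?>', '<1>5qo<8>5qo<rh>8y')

`split` removes every match and returns the 4 fragments in between.

['', '5qo', '5qo', '8y']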